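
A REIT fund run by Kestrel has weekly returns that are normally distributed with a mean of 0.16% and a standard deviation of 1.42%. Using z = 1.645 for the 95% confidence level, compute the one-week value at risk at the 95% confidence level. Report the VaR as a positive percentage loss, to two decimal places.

VaR (as % loss) = −(μ − z·σ) = −(0.16% − 1.645 × 1.42%) = −(-2.1759%) = 2.1759%

2.18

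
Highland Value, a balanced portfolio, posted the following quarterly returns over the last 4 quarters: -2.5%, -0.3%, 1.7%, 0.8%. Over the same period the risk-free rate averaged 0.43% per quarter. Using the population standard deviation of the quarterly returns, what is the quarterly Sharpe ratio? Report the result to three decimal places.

-0.322

μ = (-2.5 − 0.3 + 1.7 + 0.8) / 4 = -0.0750%
Population std dev = √[9.8475 / 4] = 1.5690%
Sharpe = (μ − rf) / σ = (-0.0750 − 0.43) / 1.5690 = -0.5050 / 1.5690 = -0.3219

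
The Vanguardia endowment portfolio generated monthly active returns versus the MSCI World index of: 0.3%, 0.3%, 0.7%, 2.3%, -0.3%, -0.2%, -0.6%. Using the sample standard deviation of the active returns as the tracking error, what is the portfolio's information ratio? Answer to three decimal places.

0.371

Mean return r̄ = 2.50 / 7 = 0.3571%
Σ(r − r̄)² = (0.3 − 0.3571)² + (0.3 − 0.3571)² + … = 5.5571
σ = √[5.5571 / 6] = 0.9624%
IR = r̄ / tracking error = 0.3571 / 0.9624 = 0.3711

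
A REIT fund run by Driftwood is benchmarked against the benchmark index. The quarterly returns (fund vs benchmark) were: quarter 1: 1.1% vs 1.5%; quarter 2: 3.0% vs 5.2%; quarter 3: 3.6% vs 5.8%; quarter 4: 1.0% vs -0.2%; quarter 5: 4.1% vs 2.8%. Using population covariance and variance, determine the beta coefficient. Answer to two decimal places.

0.43

r̄p = 2.5600%,  r̄m = 3.0200%
Cov = Σ(rp − r̄p)(rm − r̄m) / 5 = 2.1508
Var(rm) = Σ(rm − r̄m)² / 5 = 5.0416
β = Cov / Var = 2.1508 / 5.0416 = 0.4266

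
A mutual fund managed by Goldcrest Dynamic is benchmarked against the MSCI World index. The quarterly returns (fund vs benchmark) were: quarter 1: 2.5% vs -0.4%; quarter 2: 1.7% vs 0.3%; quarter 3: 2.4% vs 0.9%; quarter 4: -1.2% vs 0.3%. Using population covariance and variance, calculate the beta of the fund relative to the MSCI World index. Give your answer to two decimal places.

r̄p = 1.3500%,  r̄m = 0.2750%
Cov = Σ(rp − r̄p)(rm − r̄m) / 4 = -0.0438
Var(rm) = Σ(rm − r̄m)² / 4 = 0.2119
β = Cov / Var = -0.0438 / 0.2119 = -0.2067

-0.21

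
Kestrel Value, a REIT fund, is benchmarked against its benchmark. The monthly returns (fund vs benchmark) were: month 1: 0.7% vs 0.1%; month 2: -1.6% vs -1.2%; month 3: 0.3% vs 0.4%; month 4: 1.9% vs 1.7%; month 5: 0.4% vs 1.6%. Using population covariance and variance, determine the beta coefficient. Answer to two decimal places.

0.89

r̄p = 0.3400%,  r̄m = 0.5200%
Cov = Σ(rp − r̄p)(rm − r̄m) / 5 = 1.0192
Var(rm) = Σ(rm − r̄m)² / 5 = 1.1416
β = Cov / Var = 1.0192 / 1.1416 = 0.8928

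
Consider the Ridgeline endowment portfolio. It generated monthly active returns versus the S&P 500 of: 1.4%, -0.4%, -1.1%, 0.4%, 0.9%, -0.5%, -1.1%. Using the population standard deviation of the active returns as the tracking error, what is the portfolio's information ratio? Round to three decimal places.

-0.063

r̄ = (1.4 − 0.4 − 1.1 + 0.4 + 0.9 − 0.5 − 1.1) / 7 = -0.40 / 7 = -0.0571%
Σ(r − r̄)² = 5.7371; population σ = √(5.7371/7) = 0.9053%
IR = r̄ / tracking error = -0.0571 / 0.9053 = -0.0631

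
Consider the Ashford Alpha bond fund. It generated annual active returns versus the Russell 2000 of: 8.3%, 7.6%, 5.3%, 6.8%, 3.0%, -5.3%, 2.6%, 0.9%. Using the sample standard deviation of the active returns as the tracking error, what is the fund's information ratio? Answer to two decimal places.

r̄ = (8.3 + 7.6 + 5.3 + 6.8 + 3 − 5.3 + 2.6 + 0.9) / 8 = 3.6500%
Sample std dev = √[139.0600 / 7] = 4.4571%
IR = r̄ / tracking error = 3.6500 / 4.4571 = 0.8189

0.82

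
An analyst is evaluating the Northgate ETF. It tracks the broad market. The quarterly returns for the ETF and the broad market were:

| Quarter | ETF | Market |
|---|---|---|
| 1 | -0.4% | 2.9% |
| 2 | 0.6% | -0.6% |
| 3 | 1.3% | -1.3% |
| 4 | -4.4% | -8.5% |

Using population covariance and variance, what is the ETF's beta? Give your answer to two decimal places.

0.42

r̄p = -0.7250%,  r̄m = -1.8750%
Cov = Σ(rp − r̄p)(rm − r̄m) / 4 = 7.1881
Var(rm) = Σ(rm − r̄m)² / 4 = 17.1619
β = Cov / Var = 7.1881 / 17.1619 = 0.4188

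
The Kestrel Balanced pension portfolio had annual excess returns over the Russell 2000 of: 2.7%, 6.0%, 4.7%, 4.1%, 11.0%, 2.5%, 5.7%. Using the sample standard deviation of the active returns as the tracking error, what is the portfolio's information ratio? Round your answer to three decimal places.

r̄ = (2.7 + 6 + 4.7 + 4.1 + 11 + 2.5 + 5.7) / 7 = 5.2429%
Σ(r − r̄)² = (2.7 − 5.2429)² + (6 − 5.2429)² + … = 49.5171
sample σ = √(49.5171 / 6) = √8.2529 = 2.8728%
IR = r̄ / tracking error = 5.2429 / 2.8728 = 1.8250

1.825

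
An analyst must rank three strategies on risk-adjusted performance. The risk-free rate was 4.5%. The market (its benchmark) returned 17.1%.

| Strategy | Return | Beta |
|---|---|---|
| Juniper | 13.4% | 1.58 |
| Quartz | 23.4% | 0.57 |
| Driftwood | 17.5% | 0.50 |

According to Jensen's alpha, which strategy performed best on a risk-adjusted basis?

Quartz

Juniper: α = 13.4% − [4.5% + 1.58 × (17.1% − 4.5%)] = -11.008
Quartz: α = 23.4% − [4.5% + 0.57 × (17.1% − 4.5%)] = 11.718
Driftwood: α = 17.5% − [4.5% + 0.50 × (17.1% − 4.5%)] = 6.700
Highest: Quartz (11.718).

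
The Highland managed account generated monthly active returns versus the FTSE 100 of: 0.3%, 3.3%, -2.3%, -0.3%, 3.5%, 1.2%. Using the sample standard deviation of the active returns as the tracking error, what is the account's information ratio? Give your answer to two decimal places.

r̄ = (0.3 + 3.3 − 2.3 − 0.3 + 3.5 + 1.2) / 6 = 0.9500%
Σ(r − r̄)² = 24.6350; sample σ = √(24.6350/5) = 2.2197%
IR = r̄ / tracking error = 0.9500 / 2.2197 = 0.4280

0.43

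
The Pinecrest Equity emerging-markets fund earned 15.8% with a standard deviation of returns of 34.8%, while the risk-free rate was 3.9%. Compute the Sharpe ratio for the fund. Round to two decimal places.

Sharpe = (Rp − Rf) / σp = (15.8% − 3.9%) / 34.8% = 11.90% / 34.8% = 0.3420

0.34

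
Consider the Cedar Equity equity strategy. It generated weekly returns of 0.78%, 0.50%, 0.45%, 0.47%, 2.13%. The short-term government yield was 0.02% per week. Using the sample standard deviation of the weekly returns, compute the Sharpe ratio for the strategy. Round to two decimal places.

1.18

r̄ = (0.78 + 0.5 + 0.45 + 0.47 + 2.13) / 5 = 0.8660%
Σ(r − r̄)² = (0.78 − 0.8660)² + (0.5 − 0.8660)² + … = 2.0689
σ = √[2.0689 / 4] = 0.7192%
Sharpe = (r̄ − rf) / σ = (0.8660 − 0.02) / 0.7192 = 0.8460 / 0.7192 = 1.1763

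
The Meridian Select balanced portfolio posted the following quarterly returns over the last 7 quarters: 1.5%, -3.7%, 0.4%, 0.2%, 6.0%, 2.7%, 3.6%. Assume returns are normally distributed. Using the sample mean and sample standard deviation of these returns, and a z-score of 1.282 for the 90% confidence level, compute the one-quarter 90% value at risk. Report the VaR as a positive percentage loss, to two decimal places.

r̄ = (1.5 − 3.7 + 0.4 + 0.2 + 6 + 2.7 + 3.6) / 7 = 10.70 / 7 = 1.5286%
Σ(r − r̄)² = (1.5 − 1.5286)² + (-3.7 − 1.5286)² + … = 56.0343
σ = √[56.0343 / 6] = 3.0560%
VaR = −(r̄ − z·σ) = −(1.5286 − 1.282 × 3.0560) = −(-2.3892) = 2.3892%

2.39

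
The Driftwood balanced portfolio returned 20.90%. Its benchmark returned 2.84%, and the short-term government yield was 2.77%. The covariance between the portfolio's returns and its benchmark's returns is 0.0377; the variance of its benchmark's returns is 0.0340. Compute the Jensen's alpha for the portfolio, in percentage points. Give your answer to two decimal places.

18.05

β = Cov / Var = 0.0377 / 0.0340 = 1.1088
E[R] = Rf + β(Rm − Rf) = 2.77% + 1.1088 × (2.84% − 2.77%) = 2.8476%
α = Rp − E[R] = 20.90% − 2.8476% = 18.0524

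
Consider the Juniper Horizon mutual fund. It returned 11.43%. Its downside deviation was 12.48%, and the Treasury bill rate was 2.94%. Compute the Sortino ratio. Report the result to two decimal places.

0.68

Sortino = (Rp − Rf) / σd = (11.43% − 2.94%) / 12.48% = 8.49% / 12.48% = 0.6803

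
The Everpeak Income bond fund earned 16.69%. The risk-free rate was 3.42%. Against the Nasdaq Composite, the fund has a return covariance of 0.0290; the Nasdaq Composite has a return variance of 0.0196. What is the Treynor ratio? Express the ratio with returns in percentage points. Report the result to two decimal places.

β = Cov / Var = 0.0290 / 0.0196 = 1.4796
Treynor = (Rp − Rf) / β = (16.69% − 3.42%) / 1.4796 = 13.27 / 1.4796 = 8.9686

8.97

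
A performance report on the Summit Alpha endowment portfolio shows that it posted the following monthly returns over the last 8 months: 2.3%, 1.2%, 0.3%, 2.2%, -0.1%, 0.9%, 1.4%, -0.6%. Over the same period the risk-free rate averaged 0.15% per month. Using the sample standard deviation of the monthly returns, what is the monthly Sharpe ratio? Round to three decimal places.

r̄ = (2.3 + 1.2 + 0.3 + 2.2 − 0.1 + 0.9 + 1.4 − 0.6) / 8 = 7.60 / 8 = 0.9500%
Sample std dev = √[7.5800 / 7] = 1.0406%
Sharpe = (r̄ − rf) / σ = (0.9500 − 0.15) / 1.0406 = 0.8000 / 1.0406 = 0.7688

0.769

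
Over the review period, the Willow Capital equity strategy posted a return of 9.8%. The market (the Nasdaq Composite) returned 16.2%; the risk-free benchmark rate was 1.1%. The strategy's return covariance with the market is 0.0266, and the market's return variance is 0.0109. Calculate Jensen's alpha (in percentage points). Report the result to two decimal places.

β = Cov / Var = 0.0266 / 0.0109 = 2.4404
E[R] = Rf + β(Rm − Rf) = 1.1% + 2.4404 × (16.2% − 1.1%) = 37.9500%
α = Rp − E[R] = 9.8% − 37.9500% = -28.1500

-28.15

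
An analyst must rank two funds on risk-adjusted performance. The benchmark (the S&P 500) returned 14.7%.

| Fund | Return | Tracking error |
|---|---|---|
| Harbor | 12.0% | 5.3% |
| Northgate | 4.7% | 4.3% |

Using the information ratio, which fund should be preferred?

Harbor: IR = (12.0% − 14.7%) / 5.3% = -0.509
Northgate: IR = (4.7% − 14.7%) / 4.3% = -2.326
Highest: Harbor (-0.509).

Harbor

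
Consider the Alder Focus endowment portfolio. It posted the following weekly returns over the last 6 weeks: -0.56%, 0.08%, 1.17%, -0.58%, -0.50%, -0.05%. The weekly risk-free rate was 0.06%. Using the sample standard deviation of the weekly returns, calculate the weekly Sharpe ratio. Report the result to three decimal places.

μ = (-0.56 + 0.08 + 1.17 − 0.58 − 0.5 − 0.05) / 6 = -0.440 / 6 = -0.0733%
Σ(r − μ)² = (-0.56 − (-0.0733))² + (0.08 − (-0.0733))² + (1.17 − (-0.0733))² + … = 2.2455
σ = √[2.2455 / 5] = 0.6701%
Sharpe = (μ − rf) / σ = (-0.0733 − 0.06) / 0.6701 = -0.1333 / 0.6701 = -0.1989

-0.199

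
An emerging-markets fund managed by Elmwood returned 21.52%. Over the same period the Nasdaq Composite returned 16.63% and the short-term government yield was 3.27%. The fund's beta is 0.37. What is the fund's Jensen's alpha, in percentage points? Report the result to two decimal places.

13.31

CAPM expected return = Rf + β(Rm − Rf) = 3.27% + 0.37 × (16.63% − 3.27%) = 3.27 + 0.37 × 13.36 = 8.2132%
Jensen's α = Rp − E[R] = 21.52% − 8.2132% = 13.3068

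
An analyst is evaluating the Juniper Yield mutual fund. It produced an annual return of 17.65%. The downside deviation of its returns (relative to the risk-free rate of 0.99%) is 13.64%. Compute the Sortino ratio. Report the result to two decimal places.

1.22

Sortino = (Rp − Rf) / σd = (17.65% − 0.99%) / 13.64% = 16.66% / 13.64% = 1.2214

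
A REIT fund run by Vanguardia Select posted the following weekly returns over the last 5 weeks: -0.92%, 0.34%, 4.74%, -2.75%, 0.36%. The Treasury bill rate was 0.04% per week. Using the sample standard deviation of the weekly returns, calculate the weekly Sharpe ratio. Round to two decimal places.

0.11

r̄ = (-0.92 + 0.34 + 4.74 − 2.75 + 0.36) / 5 = 0.3540%
Σ(r − r̄)² = (-0.92 − 0.3540)² + (0.34 − 0.3540)² + (4.74 − 0.3540)² + … = 30.4951
σ = √[30.4951 / 4] = 2.7611%
Sharpe = (r̄ − rf) / σ = (0.3540 − 0.04) / 2.7611 = 0.3140 / 2.7611 = 0.1137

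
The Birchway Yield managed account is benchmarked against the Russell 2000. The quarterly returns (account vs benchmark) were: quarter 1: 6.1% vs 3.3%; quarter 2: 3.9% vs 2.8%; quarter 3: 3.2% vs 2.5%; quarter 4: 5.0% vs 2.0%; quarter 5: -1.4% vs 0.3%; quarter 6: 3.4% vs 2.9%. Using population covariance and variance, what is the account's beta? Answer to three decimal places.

2.096

r̄p = 3.3667%,  r̄m = 2.3000%
Cov = Σ(rp − r̄p)(rm − r̄m) / 6 = 2.0050
Var(rm) = Σ(rm − r̄m)² / 6 = 0.9567
β = Cov / Var = 2.0050 / 0.9567 = 2.0957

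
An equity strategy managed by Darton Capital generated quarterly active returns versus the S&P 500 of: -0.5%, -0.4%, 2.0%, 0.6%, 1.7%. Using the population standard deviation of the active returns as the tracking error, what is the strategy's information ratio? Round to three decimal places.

0.658

r̄ = (-0.5 − 0.4 + 2 + 0.6 + 1.7) / 5 = 0.6800%
Σ(r − r̄)² = (-0.5 − 0.6800)² + (-0.4 − 0.6800)² + (2 − 0.6800)² + … = 5.3480
population σ = √(5.3480 / 5) = √1.0696 = 1.0342%
IR = r̄ / tracking error = 0.6800 / 1.0342 = 0.6575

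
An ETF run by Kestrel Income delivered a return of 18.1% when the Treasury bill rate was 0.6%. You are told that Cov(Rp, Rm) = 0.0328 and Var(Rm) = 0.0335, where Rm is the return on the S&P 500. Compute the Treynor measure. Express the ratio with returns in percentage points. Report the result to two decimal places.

17.87

β = Cov / Var = 0.0328 / 0.0335 = 0.9791
Treynor = (Rp − Rf) / β = (18.1% − 0.6%) / 0.9791 = 17.50 / 0.9791 = 17.8736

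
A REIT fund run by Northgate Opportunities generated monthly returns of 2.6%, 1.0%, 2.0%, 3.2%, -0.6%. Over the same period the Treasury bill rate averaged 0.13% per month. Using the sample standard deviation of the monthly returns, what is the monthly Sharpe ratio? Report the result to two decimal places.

r̄ = (2.6 + 1 + 2 + 3.2 − 0.6) / 5 = 8.20 / 5 = 1.6400%
Sample std dev = √[8.9120 / 4] = 1.4926%
Sharpe = (r̄ − rf) / σ = (1.6400 − 0.13) / 1.4926 = 1.5100 / 1.4926 = 1.0117

1.01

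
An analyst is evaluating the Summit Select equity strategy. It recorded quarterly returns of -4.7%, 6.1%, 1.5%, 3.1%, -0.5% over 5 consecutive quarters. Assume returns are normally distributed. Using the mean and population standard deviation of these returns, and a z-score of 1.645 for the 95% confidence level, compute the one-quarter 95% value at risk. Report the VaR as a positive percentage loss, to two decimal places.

r̄ = (-4.7 + 6.1 + 1.5 + 3.1 − 0.5) / 5 = 5.50 / 5 = 1.1000%
Σ(r − r̄)² = 65.3600; population σ = √(65.3600/5) = 3.6155%
VaR = −(r̄ − z·σ) = −(1.1000 − 1.645 × 3.6155) = −(-4.8475) = 4.8475%

4.85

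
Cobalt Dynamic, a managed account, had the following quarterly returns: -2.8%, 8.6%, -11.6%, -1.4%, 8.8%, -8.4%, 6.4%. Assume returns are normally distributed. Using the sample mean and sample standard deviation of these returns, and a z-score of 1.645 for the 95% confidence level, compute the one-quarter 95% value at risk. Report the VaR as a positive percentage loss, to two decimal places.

μ = (-2.8 + 8.6 − 11.6 − 1.4 + 8.8 − 8.4 + 6.4) / 7 = -0.40 / 7 = -0.0571%
Σ(r − μ)² = (-2.8 − (-0.0571))² + (8.6 − (-0.0571))² + (-11.6 − (-0.0571))² + … = 407.2571
sample σ = √(407.2571 / 6) = √67.8762 = 8.2387%
VaR = −(μ − z·σ) = −(-0.0571 − 1.645 × 8.2387) = −(-13.6098) = 13.6098%

13.61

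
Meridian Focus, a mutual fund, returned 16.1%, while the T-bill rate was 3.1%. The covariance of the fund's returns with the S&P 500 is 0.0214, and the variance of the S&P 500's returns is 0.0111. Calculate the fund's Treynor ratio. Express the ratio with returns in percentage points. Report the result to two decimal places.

6.74

β = Cov / Var = 0.0214 / 0.0111 = 1.9279
Treynor = (Rp − Rf) / β = (16.1% − 3.1%) / 1.9279 = 13.00 / 1.9279 = 6.7431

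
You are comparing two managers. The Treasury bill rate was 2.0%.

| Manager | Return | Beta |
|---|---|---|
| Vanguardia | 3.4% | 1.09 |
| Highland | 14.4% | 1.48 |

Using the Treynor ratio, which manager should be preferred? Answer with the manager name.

Vanguardia: Treynor = (3.4% − 2.0%) / 1.09 = 1.284
Highland: Treynor = (14.4% − 2.0%) / 1.48 = 8.378
Highest: Highland (8.378).

Highland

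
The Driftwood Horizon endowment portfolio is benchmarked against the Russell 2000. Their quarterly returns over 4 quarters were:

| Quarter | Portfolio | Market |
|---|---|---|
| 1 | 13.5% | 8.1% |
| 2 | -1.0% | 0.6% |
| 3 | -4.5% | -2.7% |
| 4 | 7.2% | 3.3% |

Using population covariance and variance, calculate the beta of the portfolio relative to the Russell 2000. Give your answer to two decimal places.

1.75

r̄p = 3.8000%,  r̄m = 2.3250%
Cov = Σ(rp − r̄p)(rm − r̄m) / 4 = 27.3300
Var(rm) = Σ(rm − r̄m)² / 4 = 15.6319
β = Cov / Var = 27.3300 / 15.6319 = 1.7483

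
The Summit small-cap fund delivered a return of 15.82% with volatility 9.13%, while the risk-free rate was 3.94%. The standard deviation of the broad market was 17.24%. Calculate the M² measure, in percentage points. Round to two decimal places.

Sharpe = (Rp − Rf) / σp = (15.82% − 3.94%) / 9.13% = 1.3012
M² = Rf + Sharpe × σm = 3.94% + 1.3012 × 17.24% = 26.3727%

26.37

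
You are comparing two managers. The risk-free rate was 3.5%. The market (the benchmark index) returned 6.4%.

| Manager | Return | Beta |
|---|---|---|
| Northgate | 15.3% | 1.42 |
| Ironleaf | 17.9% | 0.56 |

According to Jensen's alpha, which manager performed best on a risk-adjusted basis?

Ironleaf

Northgate: α = 15.3% − [3.5% + 1.42 × (6.4% − 3.5%)] = 7.682
Ironleaf: α = 17.9% − [3.5% + 0.56 × (6.4% − 3.5%)] = 12.776
Highest: Ironleaf (12.776).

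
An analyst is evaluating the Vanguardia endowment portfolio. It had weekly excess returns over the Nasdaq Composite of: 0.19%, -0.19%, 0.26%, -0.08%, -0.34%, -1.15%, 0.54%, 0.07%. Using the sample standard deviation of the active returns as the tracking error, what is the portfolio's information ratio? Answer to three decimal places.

Mean return r̄ = -0.700 / 8 = -0.0875%
Σ(r − r̄)² = 1.8196; sample σ = √(1.8196/7) = 0.5098%
IR = r̄ / tracking error = -0.0875 / 0.5098 = -0.1716

-0.172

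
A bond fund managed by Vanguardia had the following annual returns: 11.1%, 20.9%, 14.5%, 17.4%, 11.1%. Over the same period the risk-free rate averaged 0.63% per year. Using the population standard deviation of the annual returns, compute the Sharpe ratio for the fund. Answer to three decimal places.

μ = (11.1 + 20.9 + 14.5 + 17.4 + 11.1) / 5 = 15.0000%
Population std dev = √[71.2400 / 5] = 3.7747%
Sharpe = (μ − rf) / σ = (15.0000 − 0.63) / 3.7747 = 14.3700 / 3.7747 = 3.8069

3.807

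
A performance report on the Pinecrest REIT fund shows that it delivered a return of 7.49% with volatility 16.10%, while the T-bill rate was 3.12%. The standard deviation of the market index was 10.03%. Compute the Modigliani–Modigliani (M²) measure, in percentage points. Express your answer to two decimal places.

5.84

Sharpe = (Rp − Rf) / σp = (7.49% − 3.12%) / 16.10% = 0.2714
M² = Rf + Sharpe × σm = 3.12% + 0.2714 × 10.03% = 5.8421%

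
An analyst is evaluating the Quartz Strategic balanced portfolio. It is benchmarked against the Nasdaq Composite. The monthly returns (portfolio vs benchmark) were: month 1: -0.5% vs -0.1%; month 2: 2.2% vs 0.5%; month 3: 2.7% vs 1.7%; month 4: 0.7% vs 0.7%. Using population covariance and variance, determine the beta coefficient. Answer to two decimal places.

1.58

r̄p = 1.2750%,  r̄m = 0.7000%
Cov = Σ(rp − r̄p)(rm − r̄m) / 4 = 0.6650
Var(rm) = Σ(rm − r̄m)² / 4 = 0.4200
β = Cov / Var = 0.6650 / 0.4200 = 1.5833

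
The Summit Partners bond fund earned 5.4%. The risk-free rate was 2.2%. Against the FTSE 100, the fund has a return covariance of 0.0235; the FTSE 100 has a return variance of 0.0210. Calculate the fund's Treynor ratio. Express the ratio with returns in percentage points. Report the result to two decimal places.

β = Cov / Var = 0.0235 / 0.0210 = 1.1190
Treynor = (Rp − Rf) / β = (5.4% − 2.2%) / 1.1190 = 3.20 / 1.1190 = 2.8597

2.86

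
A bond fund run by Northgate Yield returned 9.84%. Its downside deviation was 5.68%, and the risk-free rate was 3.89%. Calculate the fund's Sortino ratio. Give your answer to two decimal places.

Sortino = (Rp − Rf) / σd = (9.84% − 3.89%) / 5.68% = 5.95% / 5.68% = 1.0475

1.05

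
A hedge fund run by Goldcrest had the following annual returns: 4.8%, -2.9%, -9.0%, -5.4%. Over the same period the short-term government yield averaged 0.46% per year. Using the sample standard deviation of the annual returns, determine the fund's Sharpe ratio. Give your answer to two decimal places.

-0.61

Mean return r̄ = -12.50 / 4 = -3.1250%
Σ(r − r̄)² = (4.8 − (-3.1250))² + (-2.9 − (-3.1250))² + … = 102.5475
σ = √[102.5475 / 3] = 5.8466%
Sharpe = (r̄ − rf) / σ = (-3.1250 − 0.46) / 5.8466 = -3.5850 / 5.8466 = -0.6132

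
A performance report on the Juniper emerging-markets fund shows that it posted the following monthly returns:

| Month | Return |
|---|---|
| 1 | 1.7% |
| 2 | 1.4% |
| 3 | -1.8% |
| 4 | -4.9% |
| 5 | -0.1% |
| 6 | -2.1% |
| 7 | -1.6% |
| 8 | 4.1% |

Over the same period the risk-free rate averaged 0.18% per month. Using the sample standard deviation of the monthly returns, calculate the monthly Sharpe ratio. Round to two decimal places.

-0.21

r̄ = (1.7 + 1.4 − 1.8 − 4.9 − 0.1 − 2.1 − 1.6 + 4.1) / 8 = -3.30 / 8 = -0.4125%
Σ(r − r̄)² = (1.7 − (-0.4125))² + (1.4 − (-0.4125))² + (-1.8 − (-0.4125))² + … = 54.5288
σ = √[54.5288 / 7] = 2.7910%
Sharpe = (r̄ − rf) / σ = (-0.4125 − 0.18) / 2.7910 = -0.5925 / 2.7910 = -0.2123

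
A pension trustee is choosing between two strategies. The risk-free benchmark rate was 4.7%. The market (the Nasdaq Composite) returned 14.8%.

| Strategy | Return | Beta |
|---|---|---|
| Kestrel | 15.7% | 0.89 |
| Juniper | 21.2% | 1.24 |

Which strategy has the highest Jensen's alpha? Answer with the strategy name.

Juniper

Kestrel: α = 15.7% − [4.7% + 0.89 × (14.8% − 4.7%)] = 2.011
Juniper: α = 21.2% − [4.7% + 1.24 × (14.8% − 4.7%)] = 3.976
Highest: Juniper (3.976).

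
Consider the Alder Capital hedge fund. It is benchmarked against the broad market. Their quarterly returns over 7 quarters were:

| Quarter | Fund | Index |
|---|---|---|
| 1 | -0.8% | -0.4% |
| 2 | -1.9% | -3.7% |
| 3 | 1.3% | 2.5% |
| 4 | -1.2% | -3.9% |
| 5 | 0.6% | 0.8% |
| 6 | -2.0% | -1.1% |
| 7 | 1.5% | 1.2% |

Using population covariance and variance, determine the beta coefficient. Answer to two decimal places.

0.51

r̄p = -0.3571%,  r̄m = -0.6571%
Cov = Σ(rp − r̄p)(rm − r̄m) / 7 = 2.5882
Var(rm) = Σ(rm − r̄m)² / 7 = 5.0824
β = Cov / Var = 2.5882 / 5.0824 = 0.5092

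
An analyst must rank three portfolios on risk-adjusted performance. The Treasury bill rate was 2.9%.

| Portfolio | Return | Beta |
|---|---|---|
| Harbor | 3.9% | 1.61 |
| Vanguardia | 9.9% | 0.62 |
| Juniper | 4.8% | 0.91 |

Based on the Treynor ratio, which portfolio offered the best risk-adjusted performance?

Harbor: Treynor = (3.9% − 2.9%) / 1.61 = 0.621
Vanguardia: Treynor = (9.9% − 2.9%) / 0.62 = 11.290
Juniper: Treynor = (4.8% − 2.9%) / 0.91 = 2.088
Highest: Vanguardia (11.290).

Vanguardia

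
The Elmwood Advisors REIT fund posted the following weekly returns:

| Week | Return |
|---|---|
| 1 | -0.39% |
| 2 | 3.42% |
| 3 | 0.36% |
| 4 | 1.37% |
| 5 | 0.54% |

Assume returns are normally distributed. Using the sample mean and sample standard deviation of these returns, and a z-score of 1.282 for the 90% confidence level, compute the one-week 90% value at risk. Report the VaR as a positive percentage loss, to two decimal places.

Mean return r̄ = 5.300 / 5 = 1.0600%
Sample σ = √[Σ(r − r̄)² / 4] = √[8.5286 / 4] = √2.1322 = 1.4602%
VaR = −(r̄ − z·σ) = −(1.0600 − 1.282 × 1.4602) = −(-0.8120) = 0.8120%

0.81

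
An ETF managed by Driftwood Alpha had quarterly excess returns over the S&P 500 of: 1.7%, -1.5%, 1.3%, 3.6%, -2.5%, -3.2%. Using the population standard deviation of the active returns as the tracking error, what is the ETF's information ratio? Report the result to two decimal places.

Mean return μ = -0.60 / 6 = -0.1000%
Population std dev = √[36.2200 / 6] = 2.4570%
IR = μ / tracking error = -0.1000 / 2.4570 = -0.0407

-0.04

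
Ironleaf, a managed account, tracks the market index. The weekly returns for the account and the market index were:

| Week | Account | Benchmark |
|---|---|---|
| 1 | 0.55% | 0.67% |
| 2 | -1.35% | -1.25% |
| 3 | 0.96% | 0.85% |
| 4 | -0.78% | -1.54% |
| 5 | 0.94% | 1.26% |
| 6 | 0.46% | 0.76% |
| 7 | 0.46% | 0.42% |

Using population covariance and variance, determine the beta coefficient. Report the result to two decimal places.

r̄p = 0.1771%,  r̄m = 0.1671%
Cov = Σ(rp − r̄p)(rm − r̄m) / 7 = 0.7990
Var(rm) = Σ(rm − r̄m)² / 7 = 1.0359
β = Cov / Var = 0.7990 / 1.0359 = 0.7713

0.77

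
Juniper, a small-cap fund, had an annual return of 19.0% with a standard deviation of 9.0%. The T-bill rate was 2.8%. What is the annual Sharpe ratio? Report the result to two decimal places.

1.80

Sharpe = (Rp − Rf) / σp = (19.0% − 2.8%) / 9.0% = 16.20% / 9.0% = 1.8000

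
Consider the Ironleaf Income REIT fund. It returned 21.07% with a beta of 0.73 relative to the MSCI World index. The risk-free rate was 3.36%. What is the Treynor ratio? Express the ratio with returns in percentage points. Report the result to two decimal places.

Treynor = (Rp − Rf) / β = (21.07% − 3.36%) / 0.73 = 17.71 / 0.73 = 24.2603

24.26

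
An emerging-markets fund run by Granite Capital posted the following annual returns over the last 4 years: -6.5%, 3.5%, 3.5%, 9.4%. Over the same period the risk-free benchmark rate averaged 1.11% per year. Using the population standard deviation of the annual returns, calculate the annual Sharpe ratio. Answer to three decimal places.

0.239

r̄ = (-6.5 + 3.5 + 3.5 + 9.4) / 4 = 2.4750%
Population σ = √[Σ(r − r̄)² / 4] = √[130.6075 / 4] = √32.6519 = 5.7142%
Sharpe = (r̄ − rf) / σ = (2.4750 − 1.11) / 5.7142 = 1.3650 / 5.7142 = 0.2389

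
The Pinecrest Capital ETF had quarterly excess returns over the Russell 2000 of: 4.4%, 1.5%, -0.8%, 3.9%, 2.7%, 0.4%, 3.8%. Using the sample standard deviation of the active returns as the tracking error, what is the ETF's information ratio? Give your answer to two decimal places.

1.15

Mean return r̄ = 15.90 / 7 = 2.2714%
Σ(r − r̄)² = (4.4 − 2.2714)² + (1.5 − 2.2714)² + (-0.8 − 2.2714)² + … = 23.2343
σ = √[23.2343 / 6] = 1.9678%
IR = r̄ / tracking error = 2.2714 / 1.9678 = 1.1543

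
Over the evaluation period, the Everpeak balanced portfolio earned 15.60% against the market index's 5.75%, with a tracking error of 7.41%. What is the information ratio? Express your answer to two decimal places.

1.33

IR = (Rp − Rb) / TE = (15.60% − 5.75%) / 7.41% = 9.85% / 7.41% = 1.3293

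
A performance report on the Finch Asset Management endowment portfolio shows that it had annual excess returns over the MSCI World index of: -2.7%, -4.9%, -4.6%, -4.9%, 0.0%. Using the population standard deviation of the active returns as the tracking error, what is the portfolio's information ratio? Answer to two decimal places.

r̄ = (-2.7 − 4.9 − 4.6 − 4.9 + 0) / 5 = -3.4200%
Population std dev = √[17.9880 / 5] = 1.8967%
IR = r̄ / tracking error = -3.4200 / 1.8967 = -1.8031

-1.80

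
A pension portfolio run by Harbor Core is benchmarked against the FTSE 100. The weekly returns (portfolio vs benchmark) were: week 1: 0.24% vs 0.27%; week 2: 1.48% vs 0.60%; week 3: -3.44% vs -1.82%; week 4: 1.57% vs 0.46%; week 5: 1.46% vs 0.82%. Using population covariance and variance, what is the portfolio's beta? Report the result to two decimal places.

r̄p = 0.2620%,  r̄m = 0.0660%
Cov = Σ(rp − r̄p)(rm − r̄m) / 5 = 1.8093
Var(rm) = Σ(rm − r̄m)² / 5 = 0.9215
β = Cov / Var = 1.8093 / 0.9215 = 1.9634

1.96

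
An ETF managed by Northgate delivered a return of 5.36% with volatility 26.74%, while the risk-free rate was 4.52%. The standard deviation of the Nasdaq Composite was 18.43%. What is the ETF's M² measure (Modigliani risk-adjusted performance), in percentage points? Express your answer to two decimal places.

5.10

Sharpe = (Rp − Rf) / σp = (5.36% − 4.52%) / 26.74% = 0.0314
M² = Rf + Sharpe × σm = 4.52% + 0.0314 × 18.43% = 5.0987%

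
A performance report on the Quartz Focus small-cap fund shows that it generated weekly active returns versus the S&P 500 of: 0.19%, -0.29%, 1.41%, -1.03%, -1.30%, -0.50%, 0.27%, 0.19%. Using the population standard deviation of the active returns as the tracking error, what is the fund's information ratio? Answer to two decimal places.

r̄ = (0.19 − 0.29 + 1.41 − 1.03 − 1.3 − 0.5 + 0.27 + 0.19) / 8 = -0.1325%
Population std dev = √[5.0778 / 8] = 0.7967%
IR = r̄ / tracking error = -0.1325 / 0.7967 = -0.1663

-0.17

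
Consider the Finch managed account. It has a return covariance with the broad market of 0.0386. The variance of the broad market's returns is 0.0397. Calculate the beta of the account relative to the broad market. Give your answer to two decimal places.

0.97

β = Cov(Rp, Rm) / Var(Rm) = 0.0386 / 0.0397 = 0.9723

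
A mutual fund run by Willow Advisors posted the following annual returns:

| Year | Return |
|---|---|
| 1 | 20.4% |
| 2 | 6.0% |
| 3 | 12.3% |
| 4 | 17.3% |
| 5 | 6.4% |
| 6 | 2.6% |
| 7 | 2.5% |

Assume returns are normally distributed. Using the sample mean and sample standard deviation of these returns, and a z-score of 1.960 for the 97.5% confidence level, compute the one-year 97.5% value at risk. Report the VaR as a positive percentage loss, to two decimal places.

Mean return r̄ = 67.50 / 7 = 9.6429%
Σ(r − r̄)² = 305.8171; sample σ = √(305.8171/6) = 7.1393%
VaR = −(r̄ − z·σ) = −(9.6429 − 1.960 × 7.1393) = −(-4.3501) = 4.3501%

4.35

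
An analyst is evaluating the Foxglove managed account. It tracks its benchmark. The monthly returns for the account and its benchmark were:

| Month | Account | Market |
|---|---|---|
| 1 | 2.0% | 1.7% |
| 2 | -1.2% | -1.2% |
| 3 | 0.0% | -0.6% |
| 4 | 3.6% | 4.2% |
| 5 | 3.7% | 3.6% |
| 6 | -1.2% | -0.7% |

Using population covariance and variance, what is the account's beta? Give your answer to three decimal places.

r̄p = 1.1500%,  r̄m = 1.1667%
Cov = Σ(rp − r̄p)(rm − r̄m) / 6 = 4.3450
Var(rm) = Σ(rm − r̄m)² / 6 = 4.6022
β = Cov / Var = 4.3450 / 4.6022 = 0.9441

0.944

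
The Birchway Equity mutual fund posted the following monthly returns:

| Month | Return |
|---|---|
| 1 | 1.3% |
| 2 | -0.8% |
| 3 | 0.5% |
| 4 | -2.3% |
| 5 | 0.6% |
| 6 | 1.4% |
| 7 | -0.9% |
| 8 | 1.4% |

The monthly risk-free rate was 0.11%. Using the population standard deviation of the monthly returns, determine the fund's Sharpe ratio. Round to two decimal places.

0.03

Mean return μ = 1.20 / 8 = 0.1500%
Population std dev = √[12.7800 / 8] = 1.2639%
Sharpe = (μ − rf) / σ = (0.1500 − 0.11) / 1.2639 = 0.0400 / 1.2639 = 0.0316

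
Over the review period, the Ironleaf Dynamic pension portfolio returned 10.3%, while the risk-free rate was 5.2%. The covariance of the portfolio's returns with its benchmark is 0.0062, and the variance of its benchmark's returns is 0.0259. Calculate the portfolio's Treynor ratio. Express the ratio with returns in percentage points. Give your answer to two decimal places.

β = Cov / Var = 0.0062 / 0.0259 = 0.2394
Treynor = (Rp − Rf) / β = (10.3% − 5.2%) / 0.2394 = 5.10 / 0.2394 = 21.3033

21.30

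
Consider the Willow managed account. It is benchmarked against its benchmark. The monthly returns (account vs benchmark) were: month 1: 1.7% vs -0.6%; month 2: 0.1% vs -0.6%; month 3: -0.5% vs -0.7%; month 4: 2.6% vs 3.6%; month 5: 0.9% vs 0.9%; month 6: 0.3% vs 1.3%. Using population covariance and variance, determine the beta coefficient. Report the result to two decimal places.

0.46

r̄p = 0.8500%,  r̄m = 0.6500%
Cov = Σ(rp − r̄p)(rm − r̄m) / 6 = 1.0858
Var(rm) = Σ(rm − r̄m)² / 6 = 2.3558
β = Cov / Var = 1.0858 / 2.3558 = 0.4609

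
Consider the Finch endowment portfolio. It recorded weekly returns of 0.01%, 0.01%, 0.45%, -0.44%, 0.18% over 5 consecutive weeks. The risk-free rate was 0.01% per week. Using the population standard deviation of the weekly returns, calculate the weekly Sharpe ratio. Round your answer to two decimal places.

Mean return r̄ = 0.210 / 5 = 0.0420%
Population std dev = √[0.4199 / 5] = 0.2898%
Sharpe = (r̄ − rf) / σ = (0.0420 − 0.01) / 0.2898 = 0.0320 / 0.2898 = 0.1104

0.11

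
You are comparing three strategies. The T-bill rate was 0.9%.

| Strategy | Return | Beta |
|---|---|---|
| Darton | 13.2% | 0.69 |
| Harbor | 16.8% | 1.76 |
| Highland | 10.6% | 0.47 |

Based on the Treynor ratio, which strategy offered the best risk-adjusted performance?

Highland

Darton: Treynor = (13.2% − 0.9%) / 0.69 = 17.826
Harbor: Treynor = (16.8% − 0.9%) / 1.76 = 9.034
Highland: Treynor = (10.6% − 0.9%) / 0.47 = 20.638
Highest: Highland (20.638).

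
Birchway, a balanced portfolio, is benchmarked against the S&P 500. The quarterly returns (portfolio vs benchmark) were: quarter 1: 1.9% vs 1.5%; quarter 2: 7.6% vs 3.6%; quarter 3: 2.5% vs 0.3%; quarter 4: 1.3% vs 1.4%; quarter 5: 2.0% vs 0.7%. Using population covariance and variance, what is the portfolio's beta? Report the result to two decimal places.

1.73

r̄p = 3.0600%,  r̄m = 1.5000%
Cov = Σ(rp − r̄p)(rm − r̄m) / 5 = 2.2460
Var(rm) = Σ(rm − r̄m)² / 5 = 1.3000
β = Cov / Var = 2.2460 / 1.3000 = 1.7277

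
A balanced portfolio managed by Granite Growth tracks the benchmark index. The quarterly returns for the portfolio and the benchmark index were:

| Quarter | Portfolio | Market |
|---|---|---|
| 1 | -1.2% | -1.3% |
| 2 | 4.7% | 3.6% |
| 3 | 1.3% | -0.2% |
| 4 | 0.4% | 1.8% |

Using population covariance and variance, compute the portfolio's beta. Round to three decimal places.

0.982

r̄p = 1.3000%,  r̄m = 0.9750%
Cov = Σ(rp − r̄p)(rm − r̄m) / 4 = 3.4675
Var(rm) = Σ(rm − r̄m)² / 4 = 3.5319
β = Cov / Var = 3.4675 / 3.5319 = 0.9818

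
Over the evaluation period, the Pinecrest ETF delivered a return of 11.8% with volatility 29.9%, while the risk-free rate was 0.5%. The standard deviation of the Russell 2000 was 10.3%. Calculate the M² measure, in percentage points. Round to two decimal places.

Sharpe = (Rp − Rf) / σp = (11.8% − 0.5%) / 29.9% = 0.3779
M² = Rf + Sharpe × σm = 0.5% + 0.3779 × 10.3% = 4.3924%

4.39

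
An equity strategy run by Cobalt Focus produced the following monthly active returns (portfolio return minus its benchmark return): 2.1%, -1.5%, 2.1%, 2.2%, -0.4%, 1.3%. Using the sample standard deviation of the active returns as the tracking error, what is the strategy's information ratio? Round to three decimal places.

r̄ = (2.1 − 1.5 + 2.1 + 2.2 − 0.4 + 1.3) / 6 = 0.9667%
Sample std dev = √[12.1533 / 5] = 1.5591%
IR = r̄ / tracking error = 0.9667 / 1.5591 = 0.6200

0.620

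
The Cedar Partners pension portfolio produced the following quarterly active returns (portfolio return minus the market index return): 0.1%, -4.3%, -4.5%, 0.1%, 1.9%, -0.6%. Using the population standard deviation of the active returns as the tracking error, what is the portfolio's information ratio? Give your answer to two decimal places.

-0.51

Mean return μ = -7.30 / 6 = -1.2167%
Population std dev = √[33.8483 / 6] = 2.3752%
IR = μ / tracking error = -1.2167 / 2.3752 = -0.5123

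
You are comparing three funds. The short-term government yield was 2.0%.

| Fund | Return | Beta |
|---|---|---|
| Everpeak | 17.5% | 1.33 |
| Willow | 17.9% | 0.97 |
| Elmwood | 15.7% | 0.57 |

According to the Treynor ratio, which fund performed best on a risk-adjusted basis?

Elmwood

Everpeak: Treynor = (17.5% − 2.0%) / 1.33 = 11.654
Willow: Treynor = (17.9% − 2.0%) / 0.97 = 16.392
Elmwood: Treynor = (15.7% − 2.0%) / 0.57 = 24.035
Highest: Elmwood (24.035).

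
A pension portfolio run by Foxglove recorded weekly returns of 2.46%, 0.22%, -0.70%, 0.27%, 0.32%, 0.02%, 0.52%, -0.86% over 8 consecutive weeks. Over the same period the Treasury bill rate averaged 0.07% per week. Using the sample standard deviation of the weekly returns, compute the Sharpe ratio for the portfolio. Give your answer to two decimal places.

0.21

r̄ = (2.46 + 0.22 − 0.7 + 0.27 + 0.32 + 0.02 + 0.52 − 0.86) / 8 = 0.2813%
Sample std dev = √[7.1429 / 7] = 1.0102%
Sharpe = (r̄ − rf) / σ = (0.2813 − 0.07) / 1.0102 = 0.2113 / 1.0102 = 0.2092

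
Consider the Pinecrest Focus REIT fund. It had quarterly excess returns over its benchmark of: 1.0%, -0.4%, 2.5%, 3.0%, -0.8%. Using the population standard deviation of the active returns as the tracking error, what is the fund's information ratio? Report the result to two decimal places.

0.70

μ = (1 − 0.4 + 2.5 + 3 − 0.8) / 5 = 1.0600%
Population std dev = √[11.4320 / 5] = 1.5121%
IR = μ / tracking error = 1.0600 / 1.5121 = 0.7010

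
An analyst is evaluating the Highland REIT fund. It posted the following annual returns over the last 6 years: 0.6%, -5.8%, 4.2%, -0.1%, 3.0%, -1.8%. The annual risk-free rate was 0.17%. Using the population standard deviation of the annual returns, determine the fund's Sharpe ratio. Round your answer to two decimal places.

-0.05

r̄ = (0.6 − 5.8 + 4.2 − 0.1 + 3 − 1.8) / 6 = 0.10 / 6 = 0.0167%
Σ(r − r̄)² = 63.8883; population σ = √(63.8883/6) = 3.2631%
Sharpe = (r̄ − rf) / σ = (0.0167 − 0.17) / 3.2631 = -0.1533 / 3.2631 = -0.0470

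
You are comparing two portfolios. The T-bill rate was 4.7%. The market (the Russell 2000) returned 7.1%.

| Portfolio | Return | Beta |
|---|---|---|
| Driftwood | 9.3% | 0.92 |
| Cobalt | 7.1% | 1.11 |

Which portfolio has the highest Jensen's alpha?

Driftwood

Driftwood: α = 9.3% − [4.7% + 0.92 × (7.1% − 4.7%)] = 2.392
Cobalt: α = 7.1% − [4.7% + 1.11 × (7.1% − 4.7%)] = -0.264
Highest: Driftwood (2.392).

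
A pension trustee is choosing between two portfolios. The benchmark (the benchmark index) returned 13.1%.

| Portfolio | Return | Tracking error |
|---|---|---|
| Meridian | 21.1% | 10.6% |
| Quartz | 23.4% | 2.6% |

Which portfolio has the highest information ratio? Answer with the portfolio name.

Meridian: IR = (21.1% − 13.1%) / 10.6% = 0.755
Quartz: IR = (23.4% − 13.1%) / 2.6% = 3.962
Highest: Quartz (3.962).

Quartz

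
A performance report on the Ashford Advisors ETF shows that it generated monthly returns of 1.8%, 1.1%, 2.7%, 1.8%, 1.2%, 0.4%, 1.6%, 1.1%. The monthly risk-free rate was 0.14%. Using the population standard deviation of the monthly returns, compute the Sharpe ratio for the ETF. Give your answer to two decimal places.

2.08

r̄ = (1.8 + 1.1 + 2.7 + 1.8 + 1.2 + 0.4 + 1.6 + 1.1) / 8 = 11.70 / 8 = 1.4625%
Σ(r − r̄)² = (1.8 − 1.4625)² + (1.1 − 1.4625)² + … = 3.2388
population σ = √(3.2388 / 8) = √0.4049 = 0.6363%
Sharpe = (r̄ − rf) / σ = (1.4625 − 0.14) / 0.6363 = 1.3225 / 0.6363 = 2.0784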